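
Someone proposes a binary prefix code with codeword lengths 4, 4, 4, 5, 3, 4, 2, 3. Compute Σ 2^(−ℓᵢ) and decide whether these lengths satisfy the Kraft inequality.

With common denominator 2^5 = 32: Σ 2^(−ℓᵢ) = 2/32 + 2/32 + 2/32 + 1/32 + 4/32 + 2/32 + 8/32 + 4/32 = 25/32 = 0.78125.
Kraft's inequality requires Σ ≤ 1; here Σ = 0.78125 ≤ 1, so such a prefix code exists.

0.78125; yes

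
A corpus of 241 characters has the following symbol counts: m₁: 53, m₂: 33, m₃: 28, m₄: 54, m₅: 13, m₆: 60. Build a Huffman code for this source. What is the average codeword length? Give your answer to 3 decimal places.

2.477 bits/symbol

Probabilities are the counts divided by 241.
Repeatedly combine the two least-probable nodes; the expected code length is the sum of the merged weights.
merge 13/241 + 28/241 → 41/241
merge 33/241 + 41/241 → 74/241
merge 53/241 + 54/241 → 107/241
merge 60/241 + 74/241 → 134/241
merge 107/241 + 134/241 → 1
L = 41/241 + 74/241 + 107/241 + 134/241 + 1 = 597/241 ≈ 2.477 bits/symbol.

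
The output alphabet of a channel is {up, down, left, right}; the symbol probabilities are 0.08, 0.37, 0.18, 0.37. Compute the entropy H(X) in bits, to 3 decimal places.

H = −Σ pᵢ log₂ pᵢ.
−0.08·log₂(0.08) = 0.2915
−0.37·log₂(0.37) = 0.5307
−0.18·log₂(0.18) = 0.4453
−0.37·log₂(0.37) = 0.5307
Sum ≈ 1.7983 → 1.798 bits.

1.798 bits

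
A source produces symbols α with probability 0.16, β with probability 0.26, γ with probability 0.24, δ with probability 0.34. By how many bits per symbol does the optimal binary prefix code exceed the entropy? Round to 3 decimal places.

0.048 bits

Entropy H = −Σ p log₂ p ≈ 1.9516 bits.
Huffman merges: 4/25+6/25→2/5; 13/50+17/50→3/5; 2/5+3/5→1. L = 2 ≈ 2.0000.
L − H = 2.0000 − 1.9516 = 0.048 bits.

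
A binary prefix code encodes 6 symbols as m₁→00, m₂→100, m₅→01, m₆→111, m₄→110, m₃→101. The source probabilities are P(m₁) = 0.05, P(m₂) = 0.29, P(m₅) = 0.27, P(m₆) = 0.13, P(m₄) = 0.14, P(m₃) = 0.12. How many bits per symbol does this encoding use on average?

L̄ = Σ pᵢ·ℓᵢ = 0.05·2 + 0.29·3 + 0.27·2 + 0.13·3 + 0.14·3 + 0.12·3 = 2.68 bits/symbol.

2.68 bits/symbol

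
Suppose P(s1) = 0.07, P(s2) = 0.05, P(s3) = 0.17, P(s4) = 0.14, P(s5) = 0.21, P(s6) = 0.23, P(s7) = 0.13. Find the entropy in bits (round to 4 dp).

2.6595 bits

H = −Σ pᵢ log₂ pᵢ.
−0.07·log₂(0.07) = 0.2686
−0.05·log₂(0.05) = 0.2161
−0.17·log₂(0.17) = 0.4346
−0.14·log₂(0.14) = 0.3971
−0.21·log₂(0.21) = 0.4728
−0.23·log₂(0.23) = 0.4877
−0.13·log₂(0.13) = 0.3826
Sum ≈ 2.6595 → 2.6595 bits.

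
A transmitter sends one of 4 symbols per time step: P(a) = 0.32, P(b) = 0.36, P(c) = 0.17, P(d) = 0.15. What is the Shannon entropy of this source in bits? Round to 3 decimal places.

H = −Σ pᵢ log₂ pᵢ.
−0.32·log₂(0.32) = 0.5260
−0.36·log₂(0.36) = 0.5306
−0.17·log₂(0.17) = 0.4346
−0.15·log₂(0.15) = 0.4105
Sum ≈ 1.9018 → 1.902 bits.

1.902 bits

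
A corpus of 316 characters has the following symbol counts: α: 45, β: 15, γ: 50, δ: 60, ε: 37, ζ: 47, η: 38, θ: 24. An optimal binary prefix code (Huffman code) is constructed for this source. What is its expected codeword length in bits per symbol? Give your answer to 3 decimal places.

Probabilities are the counts divided by 316.
Repeatedly combine the two least-probable nodes; the expected code length is the sum of the merged weights.
merge 15/316 + 6/79 → 39/316
merge 37/316 + 19/158 → 75/316
merge 39/316 + 45/316 → 21/79
merge 47/316 + 25/158 → 97/316
merge 15/79 + 75/316 → 135/316
merge 21/79 + 97/316 → 181/316
merge 135/316 + 181/316 → 1
L = 39/316 + 75/316 + 21/79 + 97/316 + 135/316 + 181/316 + 1 = 927/316 ≈ 2.934 bits/symbol.

2.934 bits/symbol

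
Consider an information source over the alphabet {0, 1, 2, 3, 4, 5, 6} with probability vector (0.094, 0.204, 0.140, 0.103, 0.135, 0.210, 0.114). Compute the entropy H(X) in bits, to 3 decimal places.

2.743 bits

H = −Σ pᵢ log₂ pᵢ.
−0.094·log₂(0.094) = 0.3207
−0.204·log₂(0.204) = 0.4678
−0.140·log₂(0.140) = 0.3971
−0.103·log₂(0.103) = 0.3378
−0.135·log₂(0.135) = 0.3900
−0.210·log₂(0.210) = 0.4728
−0.114·log₂(0.114) = 0.3571
Sum ≈ 2.7434 → 2.743 bits.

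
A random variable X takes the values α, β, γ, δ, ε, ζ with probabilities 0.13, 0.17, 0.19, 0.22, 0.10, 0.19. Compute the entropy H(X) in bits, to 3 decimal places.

2.540 bits

H = −Σ pᵢ log₂ pᵢ.
−0.13·log₂(0.13) = 0.3826
−0.17·log₂(0.17) = 0.4346
−0.19·log₂(0.19) = 0.4552
−0.22·log₂(0.22) = 0.4806
−0.10·log₂(0.10) = 0.3322
−0.19·log₂(0.19) = 0.4552
Sum ≈ 2.5405 → 2.540 bits.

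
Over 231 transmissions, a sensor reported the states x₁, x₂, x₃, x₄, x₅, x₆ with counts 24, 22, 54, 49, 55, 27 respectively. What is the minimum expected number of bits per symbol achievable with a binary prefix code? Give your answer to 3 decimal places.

Probabilities are the counts divided by 231.
Repeatedly combine the two least-probable nodes; the expected code length is the sum of the merged weights.
merge 2/21 + 8/77 → 46/231
merge 9/77 + 46/231 → 73/231
merge 7/33 + 18/77 → 103/231
merge 5/21 + 73/231 → 128/231
merge 103/231 + 128/231 → 1
L = 46/231 + 73/231 + 103/231 + 128/231 + 1 = 83/33 ≈ 2.515 bits/symbol.

2.515 bits/symbol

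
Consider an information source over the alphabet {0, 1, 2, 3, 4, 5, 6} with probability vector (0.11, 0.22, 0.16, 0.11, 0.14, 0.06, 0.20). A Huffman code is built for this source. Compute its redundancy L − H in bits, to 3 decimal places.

Entropy H = −Σ p log₂ p ≈ 2.7092 bits.
Huffman merges: 3/50+11/100→17/100; 11/100+7/50→1/4; 4/25+17/100→33/100; 1/5+11/50→21/50; 1/4+33/100→29/50; 21/50+29/50→1. L = 11/4 ≈ 2.7500.
L − H = 2.7500 − 2.7092 = 0.041 bits.

0.041 bits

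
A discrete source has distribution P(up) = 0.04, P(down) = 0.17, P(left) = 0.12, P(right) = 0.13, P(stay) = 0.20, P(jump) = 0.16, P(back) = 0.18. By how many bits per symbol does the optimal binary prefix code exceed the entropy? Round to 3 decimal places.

0.077 bits

Entropy H = −Σ p log₂ p ≈ 2.7028 bits.
Huffman merges: 1/25+3/25→4/25; 13/100+4/25→29/100; 4/25+17/100→33/100; 9/50+1/5→19/50; 29/100+33/100→31/50; 19/50+31/50→1. L = 139/50 ≈ 2.7800.
L − H = 2.7800 − 2.7028 = 0.077 bits.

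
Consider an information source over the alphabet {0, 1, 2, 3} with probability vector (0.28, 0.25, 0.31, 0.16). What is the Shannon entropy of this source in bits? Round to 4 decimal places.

H = −Σ pᵢ log₂ pᵢ.
−0.28·log₂(0.28) = 0.5142
−0.25·log₂(0.25) = 0.5000
−0.31·log₂(0.31) = 0.5238
−0.16·log₂(0.16) = 0.4230
Sum ≈ 1.9610 → 1.9610 bits.

1.9610 bits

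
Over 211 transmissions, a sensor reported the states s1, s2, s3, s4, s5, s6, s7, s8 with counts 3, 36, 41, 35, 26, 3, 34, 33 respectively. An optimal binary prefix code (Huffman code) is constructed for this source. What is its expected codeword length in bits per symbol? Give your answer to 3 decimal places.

Probabilities are the counts divided by 211.
Repeatedly combine the two least-probable nodes; the expected code length is the sum of the merged weights.
merge 3/211 + 3/211 → 6/211
merge 6/211 + 26/211 → 32/211
merge 32/211 + 33/211 → 65/211
merge 34/211 + 35/211 → 69/211
merge 36/211 + 41/211 → 77/211
merge 65/211 + 69/211 → 134/211
merge 77/211 + 134/211 → 1
L = 6/211 + 32/211 + 65/211 + 69/211 + 77/211 + 134/211 + 1 = 594/211 ≈ 2.815 bits/symbol.

2.815 bits/symbol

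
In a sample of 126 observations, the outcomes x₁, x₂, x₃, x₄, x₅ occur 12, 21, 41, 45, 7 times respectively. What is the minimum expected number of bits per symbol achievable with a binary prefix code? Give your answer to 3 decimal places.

2.111 bits/symbol

Probabilities are the counts divided by 126.
Repeatedly combine the two least-probable nodes; the expected code length is the sum of the merged weights.
merge 1/18 + 2/21 → 19/126
merge 19/126 + 1/6 → 20/63
merge 20/63 + 41/126 → 9/14
merge 5/14 + 9/14 → 1
L = 19/126 + 20/63 + 9/14 + 1 = 19/9 ≈ 2.111 bits/symbol.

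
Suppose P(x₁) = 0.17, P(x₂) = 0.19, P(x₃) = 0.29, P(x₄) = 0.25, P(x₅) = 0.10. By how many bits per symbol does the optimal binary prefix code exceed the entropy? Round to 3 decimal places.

0.030 bits

Entropy H = −Σ p log₂ p ≈ 2.2399 bits.
Huffman merges: 1/10+17/100→27/100; 19/100+1/4→11/25; 27/100+29/100→14/25; 11/25+14/25→1. L = 227/100 ≈ 2.2700.
L − H = 2.2700 − 2.2399 = 0.030 bits.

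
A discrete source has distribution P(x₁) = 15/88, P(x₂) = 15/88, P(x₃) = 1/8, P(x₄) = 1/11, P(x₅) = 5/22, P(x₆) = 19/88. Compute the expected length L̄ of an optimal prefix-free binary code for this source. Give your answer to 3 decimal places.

Repeatedly combine the two least-probable nodes; the expected code length is the sum of the merged weights.
merge 1/11 + 1/8 → 19/88
merge 15/88 + 15/88 → 15/44
merge 19/88 + 19/88 → 19/44
merge 5/22 + 15/44 → 25/44
merge 19/44 + 25/44 → 1
L = 19/88 + 15/44 + 19/44 + 25/44 + 1 = 225/88 ≈ 2.557 bits/symbol.

2.557 bits/symbol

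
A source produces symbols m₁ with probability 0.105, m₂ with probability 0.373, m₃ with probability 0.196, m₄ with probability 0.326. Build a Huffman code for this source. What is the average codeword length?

1.928 bits/symbol

Repeatedly combine the two least-probable nodes; the expected code length is the sum of the merged weights.
merge 21/200 + 49/250 → 301/1000
merge 301/1000 + 163/500 → 627/1000
merge 373/1000 + 627/1000 → 1
L = 301/1000 + 627/1000 + 1 = 241/125 = 1.928 bits/symbol.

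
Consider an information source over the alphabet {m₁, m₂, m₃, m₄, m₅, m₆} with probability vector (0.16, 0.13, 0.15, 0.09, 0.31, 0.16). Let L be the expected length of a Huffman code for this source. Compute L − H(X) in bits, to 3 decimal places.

Entropy H = −Σ p log₂ p ≈ 2.4757 bits.
Huffman merges: 9/100+13/100→11/50; 3/20+4/25→31/100; 4/25+11/50→19/50; 31/100+31/100→31/50; 19/50+31/50→1. L = 253/100 ≈ 2.5300.
L − H = 2.5300 − 2.4757 = 0.054 bits.

0.054 bits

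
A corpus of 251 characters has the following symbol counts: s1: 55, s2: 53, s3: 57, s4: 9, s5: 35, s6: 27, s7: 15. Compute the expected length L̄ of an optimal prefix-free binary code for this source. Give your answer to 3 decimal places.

Probabilities are the counts divided by 251.
Repeatedly combine the two least-probable nodes; the expected code length is the sum of the merged weights.
merge 9/251 + 15/251 → 24/251
merge 24/251 + 27/251 → 51/251
merge 35/251 + 51/251 → 86/251
merge 53/251 + 55/251 → 108/251
merge 57/251 + 86/251 → 143/251
merge 108/251 + 143/251 → 1
L = 24/251 + 51/251 + 86/251 + 108/251 + 143/251 + 1 = 663/251 ≈ 2.641 bits/symbol.

2.641 bits/symbol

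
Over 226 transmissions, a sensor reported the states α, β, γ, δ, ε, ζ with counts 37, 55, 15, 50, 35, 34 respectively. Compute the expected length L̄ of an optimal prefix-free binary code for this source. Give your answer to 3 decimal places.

2.535 bits/symbol

Probabilities are the counts divided by 226.
Repeatedly combine the two least-probable nodes; the expected code length is the sum of the merged weights.
merge 15/226 + 17/113 → 49/226
merge 35/226 + 37/226 → 36/113
merge 49/226 + 25/113 → 99/226
merge 55/226 + 36/113 → 127/226
merge 99/226 + 127/226 → 1
L = 49/226 + 36/113 + 99/226 + 127/226 + 1 = 573/226 ≈ 2.535 bits/symbol.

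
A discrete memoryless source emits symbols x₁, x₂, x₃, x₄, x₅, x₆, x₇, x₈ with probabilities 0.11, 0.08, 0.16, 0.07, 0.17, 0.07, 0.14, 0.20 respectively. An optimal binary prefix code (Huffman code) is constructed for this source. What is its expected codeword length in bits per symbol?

2.94 bits/symbol

Repeatedly combine the two least-probable nodes; the expected code length is the sum of the merged weights.
merge 7/100 + 7/100 → 7/50
merge 2/25 + 11/100 → 19/100
merge 7/50 + 7/50 → 7/25
merge 4/25 + 17/100 → 33/100
merge 19/100 + 1/5 → 39/100
merge 7/25 + 33/100 → 61/100
merge 39/100 + 61/100 → 1
L = 7/50 + 19/100 + 7/25 + 33/100 + 39/100 + 61/100 + 1 = 147/50 = 2.94 bits/symbol.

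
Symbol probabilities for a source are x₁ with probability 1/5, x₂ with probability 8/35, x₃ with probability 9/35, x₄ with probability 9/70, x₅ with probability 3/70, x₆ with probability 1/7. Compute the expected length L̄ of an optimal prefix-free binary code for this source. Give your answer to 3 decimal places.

Repeatedly combine the two least-probable nodes; the expected code length is the sum of the merged weights.
merge 3/70 + 9/70 → 6/35
merge 1/7 + 6/35 → 11/35
merge 1/5 + 8/35 → 3/7
merge 9/35 + 11/35 → 4/7
merge 3/7 + 4/7 → 1
L = 6/35 + 11/35 + 3/7 + 4/7 + 1 = 87/35 ≈ 2.486 bits/symbol.

2.486 bits/symbol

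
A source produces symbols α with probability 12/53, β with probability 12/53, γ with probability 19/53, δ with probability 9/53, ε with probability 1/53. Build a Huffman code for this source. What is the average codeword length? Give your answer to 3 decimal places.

2.189 bits/symbol

Repeatedly combine the two least-probable nodes; the expected code length is the sum of the merged weights.
merge 1/53 + 9/53 → 10/53
merge 10/53 + 12/53 → 22/53
merge 12/53 + 19/53 → 31/53
merge 22/53 + 31/53 → 1
L = 10/53 + 22/53 + 31/53 + 1 = 116/53 ≈ 2.189 bits/symbol.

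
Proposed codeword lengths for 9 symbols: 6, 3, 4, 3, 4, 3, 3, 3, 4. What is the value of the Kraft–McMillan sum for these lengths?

With common denominator 2^6 = 64: Σ 2^(−ℓᵢ) = 1/64 + 8/64 + 4/64 + 8/64 + 4/64 + 8/64 + 8/64 + 8/64 + 4/64 = 53/64 = 0.828125.

0.828125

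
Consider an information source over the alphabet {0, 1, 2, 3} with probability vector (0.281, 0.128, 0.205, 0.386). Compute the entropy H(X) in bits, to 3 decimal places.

H = −Σ pᵢ log₂ pᵢ.
−0.281·log₂(0.281) = 0.5146
−0.128·log₂(0.128) = 0.3796
−0.205·log₂(0.205) = 0.4687
−0.386·log₂(0.386) = 0.5301
Sum ≈ 1.8930 → 1.893 bits.

1.893 bits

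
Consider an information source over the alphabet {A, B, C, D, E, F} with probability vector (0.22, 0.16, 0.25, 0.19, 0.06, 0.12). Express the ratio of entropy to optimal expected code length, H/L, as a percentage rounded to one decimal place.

Entropy H = −Σ p log₂ p ≈ 2.4694 bits.
Huffman merges: 3/50+3/25→9/50; 4/25+9/50→17/50; 19/100+11/50→41/100; 1/4+17/50→59/100; 41/100+59/100→1. L = 63/25 ≈ 2.5200.
Efficiency = H/L = 2.4694/2.5200 = 98.0%.

98.0%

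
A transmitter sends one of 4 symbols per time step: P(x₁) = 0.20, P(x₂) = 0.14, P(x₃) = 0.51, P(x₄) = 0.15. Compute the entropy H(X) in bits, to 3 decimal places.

H = −Σ pᵢ log₂ pᵢ.
−0.20·log₂(0.20) = 0.4644
−0.14·log₂(0.14) = 0.3971
−0.51·log₂(0.51) = 0.4954
−0.15·log₂(0.15) = 0.4105
Sum ≈ 1.7675 → 1.767 bits.

1.767 bits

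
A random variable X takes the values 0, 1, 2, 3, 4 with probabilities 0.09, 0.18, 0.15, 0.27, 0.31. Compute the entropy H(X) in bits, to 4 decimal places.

2.2023 bits

H = −Σ pᵢ log₂ pᵢ.
−0.09·log₂(0.09) = 0.3127
−0.18·log₂(0.18) = 0.4453
−0.15·log₂(0.15) = 0.4105
−0.27·log₂(0.27) = 0.5100
−0.31·log₂(0.31) = 0.5238
Sum ≈ 2.2023 → 2.2023 bits.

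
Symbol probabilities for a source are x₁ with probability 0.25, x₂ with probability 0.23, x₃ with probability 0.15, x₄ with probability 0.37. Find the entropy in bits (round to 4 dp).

H = −Σ pᵢ log₂ pᵢ.
−0.25·log₂(0.25) = 0.5000
−0.23·log₂(0.23) = 0.4877
−0.15·log₂(0.15) = 0.4105
−0.37·log₂(0.37) = 0.5307
Sum ≈ 1.9289 → 1.9289 bits.

1.9289 bits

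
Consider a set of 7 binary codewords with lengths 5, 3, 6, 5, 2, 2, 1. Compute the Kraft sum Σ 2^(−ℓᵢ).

1.203125

With common denominator 2^6 = 64: Σ 2^(−ℓᵢ) = 2/64 + 8/64 + 1/64 + 2/64 + 16/64 + 16/64 + 32/64 = 77/64 = 1.203125.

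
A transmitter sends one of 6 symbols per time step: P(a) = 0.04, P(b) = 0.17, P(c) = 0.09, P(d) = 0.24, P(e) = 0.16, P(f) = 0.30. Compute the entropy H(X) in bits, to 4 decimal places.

H = −Σ pᵢ log₂ pᵢ.
−0.04·log₂(0.04) = 0.1858
−0.17·log₂(0.17) = 0.4346
−0.09·log₂(0.09) = 0.3127
−0.24·log₂(0.24) = 0.4941
−0.16·log₂(0.16) = 0.4230
−0.30·log₂(0.30) = 0.5211
Sum ≈ 2.3712 → 2.3712 bits.

2.3712 bits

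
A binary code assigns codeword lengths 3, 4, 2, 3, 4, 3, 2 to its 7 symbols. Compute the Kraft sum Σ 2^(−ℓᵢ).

With common denominator 2^4 = 16: Σ 2^(−ℓᵢ) = 2/16 + 1/16 + 4/16 + 2/16 + 1/16 + 2/16 + 4/16 = 16/16 = 1.

1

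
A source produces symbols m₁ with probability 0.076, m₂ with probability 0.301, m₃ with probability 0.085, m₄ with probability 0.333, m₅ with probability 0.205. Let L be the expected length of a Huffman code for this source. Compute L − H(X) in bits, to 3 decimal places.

Entropy H = −Σ p log₂ p ≈ 2.1032 bits.
Huffman merges: 19/250+17/200→161/1000; 161/1000+41/200→183/500; 301/1000+333/1000→317/500; 183/500+317/500→1. L = 2161/1000 ≈ 2.1610.
L − H = 2.1610 − 2.1032 = 0.058 bits.

0.058 bits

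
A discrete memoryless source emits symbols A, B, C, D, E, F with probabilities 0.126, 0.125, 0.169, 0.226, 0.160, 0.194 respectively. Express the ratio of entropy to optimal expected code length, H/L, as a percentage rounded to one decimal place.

98.9%

Entropy H = −Σ p log₂ p ≈ 2.5519 bits.
Huffman merges: 1/8+63/500→251/1000; 4/25+169/1000→329/1000; 97/500+113/500→21/50; 251/1000+329/1000→29/50; 21/50+29/50→1. L = 129/50 ≈ 2.5800.
Efficiency = H/L = 2.5519/2.5800 = 98.9%.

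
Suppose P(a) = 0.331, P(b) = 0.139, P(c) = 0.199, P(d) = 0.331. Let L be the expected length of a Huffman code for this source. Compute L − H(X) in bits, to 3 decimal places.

Entropy H = −Σ p log₂ p ≈ 1.9152 bits.
Huffman merges: 139/1000+199/1000→169/500; 331/1000+331/1000→331/500; 169/500+331/500→1. L = 2 ≈ 2.0000.
L − H = 2.0000 − 1.9152 = 0.085 bits.

0.085 bits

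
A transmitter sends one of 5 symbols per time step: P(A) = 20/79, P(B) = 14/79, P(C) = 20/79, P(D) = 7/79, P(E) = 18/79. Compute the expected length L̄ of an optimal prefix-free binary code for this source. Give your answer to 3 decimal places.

2.266 bits/symbol

Repeatedly combine the two least-probable nodes; the expected code length is the sum of the merged weights.
merge 7/79 + 14/79 → 21/79
merge 18/79 + 20/79 → 38/79
merge 20/79 + 21/79 → 41/79
merge 38/79 + 41/79 → 1
L = 21/79 + 38/79 + 41/79 + 1 = 179/79 ≈ 2.266 bits/symbol.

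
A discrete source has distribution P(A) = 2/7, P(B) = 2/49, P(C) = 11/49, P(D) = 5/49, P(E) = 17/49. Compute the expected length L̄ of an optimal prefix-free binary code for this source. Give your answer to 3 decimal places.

2.143 bits/symbol

Repeatedly combine the two least-probable nodes; the expected code length is the sum of the merged weights.
merge 2/49 + 5/49 → 1/7
merge 1/7 + 11/49 → 18/49
merge 2/7 + 17/49 → 31/49
merge 18/49 + 31/49 → 1
L = 1/7 + 18/49 + 31/49 + 1 = 15/7 ≈ 2.143 bits/symbol.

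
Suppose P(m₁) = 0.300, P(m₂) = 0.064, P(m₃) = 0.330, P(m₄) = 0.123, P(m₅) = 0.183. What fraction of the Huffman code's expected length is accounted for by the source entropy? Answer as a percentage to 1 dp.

97.1%

Entropy H = −Σ p log₂ p ≈ 2.1229 bits.
Huffman merges: 8/125+123/1000→187/1000; 183/1000+187/1000→37/100; 3/10+33/100→63/100; 37/100+63/100→1. L = 2187/1000 ≈ 2.1870.
Efficiency = H/L = 2.1229/2.1870 = 97.1%.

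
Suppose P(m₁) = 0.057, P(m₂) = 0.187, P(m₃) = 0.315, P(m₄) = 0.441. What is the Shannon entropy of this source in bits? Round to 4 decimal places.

H = −Σ pᵢ log₂ pᵢ.
−0.057·log₂(0.057) = 0.2356
−0.187·log₂(0.187) = 0.4523
−0.315·log₂(0.315) = 0.5250
−0.441·log₂(0.441) = 0.5209
Sum ≈ 1.7338 → 1.7338 bits.

1.7338 bits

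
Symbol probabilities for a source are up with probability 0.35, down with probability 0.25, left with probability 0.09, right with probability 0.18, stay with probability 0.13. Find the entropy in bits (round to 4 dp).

H = −Σ pᵢ log₂ pᵢ.
−0.35·log₂(0.35) = 0.5301
−0.25·log₂(0.25) = 0.5000
−0.09·log₂(0.09) = 0.3127
−0.18·log₂(0.18) = 0.4453
−0.13·log₂(0.13) = 0.3826
Sum ≈ 2.1707 → 2.1707 bits.

2.1707 bits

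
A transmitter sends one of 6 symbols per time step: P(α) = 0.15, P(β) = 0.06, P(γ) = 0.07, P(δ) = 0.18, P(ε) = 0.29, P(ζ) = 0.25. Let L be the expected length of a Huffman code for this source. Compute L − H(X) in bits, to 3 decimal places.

Entropy H = −Σ p log₂ p ≈ 2.3858 bits.
Huffman merges: 3/50+7/100→13/100; 13/100+3/20→7/25; 9/50+1/4→43/100; 7/25+29/100→57/100; 43/100+57/100→1. L = 241/100 ≈ 2.4100.
L − H = 2.4100 − 2.3858 = 0.024 bits.

0.024 bits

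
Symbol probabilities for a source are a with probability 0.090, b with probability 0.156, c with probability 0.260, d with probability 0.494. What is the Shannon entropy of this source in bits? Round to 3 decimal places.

1.739 bits

H = −Σ pᵢ log₂ pᵢ.
−0.090·log₂(0.090) = 0.3127
−0.156·log₂(0.156) = 0.4181
−0.260·log₂(0.260) = 0.5053
−0.494·log₂(0.494) = 0.5026
Sum ≈ 1.7387 → 1.739 bits.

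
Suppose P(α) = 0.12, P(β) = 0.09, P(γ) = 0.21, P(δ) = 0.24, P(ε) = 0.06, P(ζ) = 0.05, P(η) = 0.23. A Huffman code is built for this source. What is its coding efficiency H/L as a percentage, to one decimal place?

98.6%

Entropy H = −Σ p log₂ p ≈ 2.5940 bits.
Huffman merges: 1/20+3/50→11/100; 9/100+11/100→1/5; 3/25+1/5→8/25; 21/100+23/100→11/25; 6/25+8/25→14/25; 11/25+14/25→1. L = 263/100 ≈ 2.6300.
Efficiency = H/L = 2.5940/2.6300 = 98.6%.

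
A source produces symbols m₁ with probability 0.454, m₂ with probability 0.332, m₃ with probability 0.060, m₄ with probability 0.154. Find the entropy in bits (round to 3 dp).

1.705 bits

H = −Σ pᵢ log₂ pᵢ.
−0.454·log₂(0.454) = 0.5172
−0.332·log₂(0.332) = 0.5281
−0.060·log₂(0.060) = 0.2435
−0.154·log₂(0.154) = 0.4156
Sum ≈ 1.7045 → 1.705 bits.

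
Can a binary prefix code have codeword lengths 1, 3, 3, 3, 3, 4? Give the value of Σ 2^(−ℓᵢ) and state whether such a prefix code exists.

With common denominator 2^4 = 16: Σ 2^(−ℓᵢ) = 8/16 + 2/16 + 2/16 + 2/16 + 2/16 + 1/16 = 17/16 = 1.0625.
Kraft's inequality requires Σ ≤ 1; here Σ = 1.0625 > 1, so no such prefix code exists.

1.0625; no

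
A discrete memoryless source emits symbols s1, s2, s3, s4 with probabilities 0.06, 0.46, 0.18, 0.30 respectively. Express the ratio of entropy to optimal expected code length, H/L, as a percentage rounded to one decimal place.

96.9%

Entropy H = −Σ p log₂ p ≈ 1.7253 bits.
Huffman merges: 3/50+9/50→6/25; 6/25+3/10→27/50; 23/50+27/50→1. L = 89/50 ≈ 1.7800.
Efficiency = H/L = 1.7253/1.7800 = 96.9%.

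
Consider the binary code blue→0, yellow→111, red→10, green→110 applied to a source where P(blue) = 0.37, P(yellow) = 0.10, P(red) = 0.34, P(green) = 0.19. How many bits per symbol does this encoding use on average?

1.92 bits/symbol

L̄ = Σ pᵢ·ℓᵢ = 0.37·1 + 0.10·3 + 0.34·2 + 0.19·3 = 1.92 bits/symbol.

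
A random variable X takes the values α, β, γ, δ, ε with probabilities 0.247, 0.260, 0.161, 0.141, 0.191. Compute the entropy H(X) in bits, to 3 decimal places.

2.282 bits

H = −Σ pᵢ log₂ pᵢ.
−0.247·log₂(0.247) = 0.4983
−0.260·log₂(0.260) = 0.5053
−0.161·log₂(0.161) = 0.4242
−0.141·log₂(0.141) = 0.3985
−0.191·log₂(0.191) = 0.4562
Sum ≈ 2.2825 → 2.282 bits.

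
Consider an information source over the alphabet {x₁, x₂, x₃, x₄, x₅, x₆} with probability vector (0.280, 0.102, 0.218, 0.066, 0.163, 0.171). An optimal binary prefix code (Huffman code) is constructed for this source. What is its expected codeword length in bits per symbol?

2.499 bits/symbol

Repeatedly combine the two least-probable nodes; the expected code length is the sum of the merged weights.
merge 33/500 + 51/500 → 21/125
merge 163/1000 + 21/125 → 331/1000
merge 171/1000 + 109/500 → 389/1000
merge 7/25 + 331/1000 → 611/1000
merge 389/1000 + 611/1000 → 1
L = 21/125 + 331/1000 + 389/1000 + 611/1000 + 1 = 2499/1000 = 2.499 bits/symbol.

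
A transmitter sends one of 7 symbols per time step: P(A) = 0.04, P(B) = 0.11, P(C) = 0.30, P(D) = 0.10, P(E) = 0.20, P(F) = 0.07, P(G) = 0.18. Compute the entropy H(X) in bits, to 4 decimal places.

H = −Σ pᵢ log₂ pᵢ.
−0.04·log₂(0.04) = 0.1858
−0.11·log₂(0.11) = 0.3503
−0.30·log₂(0.30) = 0.5211
−0.10·log₂(0.10) = 0.3322
−0.20·log₂(0.20) = 0.4644
−0.07·log₂(0.07) = 0.2686
−0.18·log₂(0.18) = 0.4453
Sum ≈ 2.5676 → 2.5676 bits.

2.5676 bits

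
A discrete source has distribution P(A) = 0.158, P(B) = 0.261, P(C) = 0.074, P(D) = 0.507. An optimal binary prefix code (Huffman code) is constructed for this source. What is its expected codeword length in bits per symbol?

Repeatedly combine the two least-probable nodes; the expected code length is the sum of the merged weights.
merge 37/500 + 79/500 → 29/125
merge 29/125 + 261/1000 → 493/1000
merge 493/1000 + 507/1000 → 1
L = 29/125 + 493/1000 + 1 = 69/40 = 1.725 bits/symbol.

1.725 bits/symbol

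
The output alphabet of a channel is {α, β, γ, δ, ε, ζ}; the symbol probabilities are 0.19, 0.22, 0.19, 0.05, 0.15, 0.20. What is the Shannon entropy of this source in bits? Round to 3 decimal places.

H = −Σ pᵢ log₂ pᵢ.
−0.19·log₂(0.19) = 0.4552
−0.22·log₂(0.22) = 0.4806
−0.19·log₂(0.19) = 0.4552
−0.05·log₂(0.05) = 0.2161
−0.15·log₂(0.15) = 0.4105
−0.20·log₂(0.20) = 0.4644
Sum ≈ 2.4821 → 2.482 bits.

2.482 bits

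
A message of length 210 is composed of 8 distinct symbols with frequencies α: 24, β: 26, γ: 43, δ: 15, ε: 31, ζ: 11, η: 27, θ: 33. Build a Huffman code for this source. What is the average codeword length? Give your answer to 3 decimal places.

2.919 bits/symbol

Probabilities are the counts divided by 210.
Repeatedly combine the two least-probable nodes; the expected code length is the sum of the merged weights.
merge 11/210 + 1/14 → 13/105
merge 4/35 + 13/105 → 5/21
merge 13/105 + 9/70 → 53/210
merge 31/210 + 11/70 → 32/105
merge 43/210 + 5/21 → 31/70
merge 53/210 + 32/105 → 39/70
merge 31/70 + 39/70 → 1
L = 13/105 + 5/21 + 53/210 + 32/105 + 31/70 + 39/70 + 1 = 613/210 ≈ 2.919 bits/symbol.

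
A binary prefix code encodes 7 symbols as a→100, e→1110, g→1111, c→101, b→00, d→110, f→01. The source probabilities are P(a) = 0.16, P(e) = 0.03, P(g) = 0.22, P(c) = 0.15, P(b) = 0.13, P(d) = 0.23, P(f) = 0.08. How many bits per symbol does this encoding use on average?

L̄ = Σ pᵢ·ℓᵢ = 0.16·3 + 0.03·4 + 0.22·4 + 0.15·3 + 0.13·2 + 0.23·3 + 0.08·2 = 3.04 bits/symbol.

3.04 bits/symbol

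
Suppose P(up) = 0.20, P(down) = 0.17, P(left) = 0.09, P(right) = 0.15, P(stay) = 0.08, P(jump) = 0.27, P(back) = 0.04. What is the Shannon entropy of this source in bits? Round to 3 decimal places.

H = −Σ pᵢ log₂ pᵢ.
−0.20·log₂(0.20) = 0.4644
−0.17·log₂(0.17) = 0.4346
−0.09·log₂(0.09) = 0.3127
−0.15·log₂(0.15) = 0.4105
−0.08·log₂(0.08) = 0.2915
−0.27·log₂(0.27) = 0.5100
−0.04·log₂(0.04) = 0.1858
Sum ≈ 2.6095 → 2.609 bits.

2.609 bits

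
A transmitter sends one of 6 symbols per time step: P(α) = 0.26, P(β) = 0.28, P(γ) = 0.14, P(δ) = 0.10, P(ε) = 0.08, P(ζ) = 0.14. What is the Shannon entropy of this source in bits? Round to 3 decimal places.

H = −Σ pᵢ log₂ pᵢ.
−0.26·log₂(0.26) = 0.5053
−0.28·log₂(0.28) = 0.5142
−0.14·log₂(0.14) = 0.3971
−0.10·log₂(0.10) = 0.3322
−0.08·log₂(0.08) = 0.2915
−0.14·log₂(0.14) = 0.3971
Sum ≈ 2.4374 → 2.437 bits.

2.437 bits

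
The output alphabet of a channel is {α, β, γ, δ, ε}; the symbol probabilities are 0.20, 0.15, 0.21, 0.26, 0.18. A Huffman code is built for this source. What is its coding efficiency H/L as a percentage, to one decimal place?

98.6%

Entropy H = −Σ p log₂ p ≈ 2.2983 bits.
Huffman merges: 3/20+9/50→33/100; 1/5+21/100→41/100; 13/50+33/100→59/100; 41/100+59/100→1. L = 233/100 ≈ 2.3300.
Efficiency = H/L = 2.2983/2.3300 = 98.6%.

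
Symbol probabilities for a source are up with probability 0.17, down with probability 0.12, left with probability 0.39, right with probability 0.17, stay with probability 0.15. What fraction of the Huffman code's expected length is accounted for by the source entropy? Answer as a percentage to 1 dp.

Entropy H = −Σ p log₂ p ≈ 2.1766 bits.
Huffman merges: 3/25+3/20→27/100; 17/100+17/100→17/50; 27/100+17/50→61/100; 39/100+61/100→1. L = 111/50 ≈ 2.2200.
Efficiency = H/L = 2.1766/2.2200 = 98.0%.

98.0%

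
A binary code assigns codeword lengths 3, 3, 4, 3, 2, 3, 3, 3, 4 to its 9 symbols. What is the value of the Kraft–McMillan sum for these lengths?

1.125

With common denominator 2^4 = 16: Σ 2^(−ℓᵢ) = 2/16 + 2/16 + 1/16 + 2/16 + 4/16 + 2/16 + 2/16 + 2/16 + 1/16 = 18/16 = 1.125.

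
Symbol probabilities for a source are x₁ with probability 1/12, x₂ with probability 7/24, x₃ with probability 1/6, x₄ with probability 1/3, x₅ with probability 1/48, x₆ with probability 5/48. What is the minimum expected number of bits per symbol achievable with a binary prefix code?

Repeatedly combine the two least-probable nodes; the expected code length is the sum of the merged weights.
merge 1/48 + 1/12 → 5/48
merge 5/48 + 5/48 → 5/24
merge 1/6 + 5/24 → 3/8
merge 7/24 + 1/3 → 5/8
merge 3/8 + 5/8 → 1
L = 5/48 + 5/24 + 3/8 + 5/8 + 1 = 37/16 = 2.3125 bits/symbol.

2.3125 bits/symbol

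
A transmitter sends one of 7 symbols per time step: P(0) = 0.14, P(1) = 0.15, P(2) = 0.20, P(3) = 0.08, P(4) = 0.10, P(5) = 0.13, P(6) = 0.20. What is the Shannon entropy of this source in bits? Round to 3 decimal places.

2.743 bits

H = −Σ pᵢ log₂ pᵢ.
−0.14·log₂(0.14) = 0.3971
−0.15·log₂(0.15) = 0.4105
−0.20·log₂(0.20) = 0.4644
−0.08·log₂(0.08) = 0.2915
−0.10·log₂(0.10) = 0.3322
−0.13·log₂(0.13) = 0.3826
−0.20·log₂(0.20) = 0.4644
Sum ≈ 2.7428 → 2.743 bits.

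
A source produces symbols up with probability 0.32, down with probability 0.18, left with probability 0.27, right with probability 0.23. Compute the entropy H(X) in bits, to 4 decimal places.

1.9690 bits

H = −Σ pᵢ log₂ pᵢ.
−0.32·log₂(0.32) = 0.5260
−0.18·log₂(0.18) = 0.4453
−0.27·log₂(0.27) = 0.5100
−0.23·log₂(0.23) = 0.4877
Sum ≈ 1.9690 → 1.9690 bits.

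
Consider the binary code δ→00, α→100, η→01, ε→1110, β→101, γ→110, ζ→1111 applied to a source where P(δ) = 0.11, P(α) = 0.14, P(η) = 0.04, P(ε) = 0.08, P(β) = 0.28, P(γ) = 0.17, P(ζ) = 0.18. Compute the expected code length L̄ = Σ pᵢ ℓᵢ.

3.11 bits/symbol

L̄ = Σ pᵢ·ℓᵢ = 0.11·2 + 0.14·3 + 0.04·2 + 0.08·4 + 0.28·3 + 0.17·3 + 0.18·4 = 3.11 bits/symbol.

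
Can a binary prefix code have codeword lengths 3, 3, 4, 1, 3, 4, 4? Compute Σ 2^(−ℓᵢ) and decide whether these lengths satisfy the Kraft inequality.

1.0625; no

With common denominator 2^4 = 16: Σ 2^(−ℓᵢ) = 2/16 + 2/16 + 1/16 + 8/16 + 2/16 + 1/16 + 1/16 = 17/16 = 1.0625.
Kraft's inequality requires Σ ≤ 1; here Σ = 1.0625 > 1, so no such prefix code exists.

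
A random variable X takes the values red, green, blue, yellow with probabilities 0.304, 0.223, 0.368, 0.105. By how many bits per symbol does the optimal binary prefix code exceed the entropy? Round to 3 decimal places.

Entropy H = −Σ p log₂ p ≈ 1.8771 bits.
Huffman merges: 21/200+223/1000→41/125; 38/125+41/125→79/125; 46/125+79/125→1. L = 49/25 ≈ 1.9600.
L − H = 1.9600 − 1.8771 = 0.083 bits.

0.083 bits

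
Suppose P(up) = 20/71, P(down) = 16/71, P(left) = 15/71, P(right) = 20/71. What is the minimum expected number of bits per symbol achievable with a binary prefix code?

Repeatedly combine the two least-probable nodes; the expected code length is the sum of the merged weights.
merge 15/71 + 16/71 → 31/71
merge 20/71 + 20/71 → 40/71
merge 31/71 + 40/71 → 1
L = 31/71 + 40/71 + 1 = 2 bits/symbol.

2 bits/symbol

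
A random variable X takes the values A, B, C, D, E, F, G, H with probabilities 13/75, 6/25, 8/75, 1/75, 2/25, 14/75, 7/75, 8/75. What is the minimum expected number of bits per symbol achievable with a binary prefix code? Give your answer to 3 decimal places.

Repeatedly combine the two least-probable nodes; the expected code length is the sum of the merged weights.
merge 1/75 + 2/25 → 7/75
merge 7/75 + 7/75 → 14/75
merge 8/75 + 8/75 → 16/75
merge 13/75 + 14/75 → 9/25
merge 14/75 + 16/75 → 2/5
merge 6/25 + 9/25 → 3/5
merge 2/5 + 3/5 → 1
L = 7/75 + 14/75 + 16/75 + 9/25 + 2/5 + 3/5 + 1 = 214/75 ≈ 2.853 bits/symbol.

2.853 bits/symbol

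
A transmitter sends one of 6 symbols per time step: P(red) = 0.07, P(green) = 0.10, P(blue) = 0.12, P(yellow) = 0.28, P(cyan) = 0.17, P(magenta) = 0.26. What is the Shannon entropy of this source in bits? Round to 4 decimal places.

2.4219 bits

H = −Σ pᵢ log₂ pᵢ.
−0.07·log₂(0.07) = 0.2686
−0.10·log₂(0.10) = 0.3322
−0.12·log₂(0.12) = 0.3671
−0.28·log₂(0.28) = 0.5142
−0.17·log₂(0.17) = 0.4346
−0.26·log₂(0.26) = 0.5053
Sum ≈ 2.4219 → 2.4219 bits.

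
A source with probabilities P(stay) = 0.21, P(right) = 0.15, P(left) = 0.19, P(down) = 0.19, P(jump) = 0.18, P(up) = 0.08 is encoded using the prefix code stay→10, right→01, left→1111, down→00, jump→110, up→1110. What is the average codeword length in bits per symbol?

L̄ = Σ pᵢ·ℓᵢ = 0.21·2 + 0.15·2 + 0.19·4 + 0.19·2 + 0.18·3 + 0.08·4 = 2.72 bits/symbol.

2.72 bits/symbol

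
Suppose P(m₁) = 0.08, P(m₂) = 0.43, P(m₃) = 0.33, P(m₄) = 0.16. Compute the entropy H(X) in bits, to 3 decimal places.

1.766 bits

H = −Σ pᵢ log₂ pᵢ.
−0.08·log₂(0.08) = 0.2915
−0.43·log₂(0.43) = 0.5236
−0.33·log₂(0.33) = 0.5278
−0.16·log₂(0.16) = 0.4230
Sum ≈ 1.7659 → 1.766 bits.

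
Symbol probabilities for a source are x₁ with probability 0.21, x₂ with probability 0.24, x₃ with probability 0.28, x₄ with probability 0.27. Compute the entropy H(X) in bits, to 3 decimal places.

H = −Σ pᵢ log₂ pᵢ.
−0.21·log₂(0.21) = 0.4728
−0.24·log₂(0.24) = 0.4941
−0.28·log₂(0.28) = 0.5142
−0.27·log₂(0.27) = 0.5100
Sum ≈ 1.9912 → 1.991 bits.

1.991 bits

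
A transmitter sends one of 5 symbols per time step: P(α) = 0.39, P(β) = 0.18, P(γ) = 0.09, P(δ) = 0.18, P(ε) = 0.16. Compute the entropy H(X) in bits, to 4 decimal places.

H = −Σ pᵢ log₂ pᵢ.
−0.39·log₂(0.39) = 0.5298
−0.18·log₂(0.18) = 0.4453
−0.09·log₂(0.09) = 0.3127
−0.18·log₂(0.18) = 0.4453
−0.16·log₂(0.16) = 0.4230
Sum ≈ 2.1561 → 2.1561 bits.

2.1561 bits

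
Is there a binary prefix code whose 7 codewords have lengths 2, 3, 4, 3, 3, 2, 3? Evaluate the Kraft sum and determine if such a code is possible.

With common denominator 2^4 = 16: Σ 2^(−ℓᵢ) = 4/16 + 2/16 + 1/16 + 2/16 + 2/16 + 4/16 + 2/16 = 17/16 = 1.0625.
Kraft's inequality requires Σ ≤ 1; here Σ = 1.0625 > 1, so no such prefix code exists.

1.0625; no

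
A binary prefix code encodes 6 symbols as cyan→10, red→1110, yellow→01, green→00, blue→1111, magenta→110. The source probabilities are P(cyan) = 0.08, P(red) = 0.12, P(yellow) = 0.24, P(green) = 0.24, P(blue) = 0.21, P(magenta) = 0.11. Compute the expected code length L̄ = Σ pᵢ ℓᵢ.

2.77 bits/symbol

L̄ = Σ pᵢ·ℓᵢ = 0.08·2 + 0.12·4 + 0.24·2 + 0.24·2 + 0.21·4 + 0.11·3 = 2.77 bits/symbol.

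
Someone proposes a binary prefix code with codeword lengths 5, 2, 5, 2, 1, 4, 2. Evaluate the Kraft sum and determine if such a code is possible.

With common denominator 2^5 = 32: Σ 2^(−ℓᵢ) = 1/32 + 8/32 + 1/32 + 8/32 + 16/32 + 2/32 + 8/32 = 44/32 = 1.375.
Kraft's inequality requires Σ ≤ 1; here Σ = 1.375 > 1, so no such prefix code exists.

1.375; no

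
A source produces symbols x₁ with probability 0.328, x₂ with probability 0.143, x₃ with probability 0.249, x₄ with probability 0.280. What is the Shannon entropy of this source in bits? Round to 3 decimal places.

1.942 bits

H = −Σ pᵢ log₂ pᵢ.
−0.328·log₂(0.328) = 0.5275
−0.143·log₂(0.143) = 0.4012
−0.249·log₂(0.249) = 0.4994
−0.280·log₂(0.280) = 0.5142
Sum ≈ 1.9424 → 1.942 bits.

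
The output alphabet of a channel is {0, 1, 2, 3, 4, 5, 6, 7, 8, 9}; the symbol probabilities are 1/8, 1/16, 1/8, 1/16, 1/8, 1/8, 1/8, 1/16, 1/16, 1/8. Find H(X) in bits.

Each probability is a power of 1/2, so log₂(1/p) is an integer.
H = Σ p·log₂(1/p) = 1/8·3 + 1/16·4 + 1/8·3 + 1/16·4 + 1/8·3 + 1/8·3 + 1/8·3 + 1/16·4 + 1/16·4 + 1/8·3 = 3.25 bits.

3.25 bits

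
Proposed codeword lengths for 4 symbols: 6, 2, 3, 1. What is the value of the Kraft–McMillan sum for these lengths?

With common denominator 2^6 = 64: Σ 2^(−ℓᵢ) = 1/64 + 16/64 + 8/64 + 32/64 = 57/64 = 0.890625.

0.890625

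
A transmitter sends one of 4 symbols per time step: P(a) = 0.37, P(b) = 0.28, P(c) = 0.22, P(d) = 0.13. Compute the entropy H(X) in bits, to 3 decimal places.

1.908 bits

H = −Σ pᵢ log₂ pᵢ.
−0.37·log₂(0.37) = 0.5307
−0.28·log₂(0.28) = 0.5142
−0.22·log₂(0.22) = 0.4806
−0.13·log₂(0.13) = 0.3826
Sum ≈ 1.9082 → 1.908 bits.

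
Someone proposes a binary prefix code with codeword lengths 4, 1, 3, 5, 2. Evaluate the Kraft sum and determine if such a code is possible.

With common denominator 2^5 = 32: Σ 2^(−ℓᵢ) = 2/32 + 16/32 + 4/32 + 1/32 + 8/32 = 31/32 = 0.96875.
Kraft's inequality requires Σ ≤ 1; here Σ = 0.96875 ≤ 1, so such a prefix code exists.

0.96875; yes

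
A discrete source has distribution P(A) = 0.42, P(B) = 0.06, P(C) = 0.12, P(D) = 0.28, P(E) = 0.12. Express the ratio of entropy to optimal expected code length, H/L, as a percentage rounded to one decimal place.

Entropy H = −Σ p log₂ p ≈ 2.0175 bits.
Huffman merges: 3/50+3/25→9/50; 3/25+9/50→3/10; 7/25+3/10→29/50; 21/50+29/50→1. L = 103/50 ≈ 2.0600.
Efficiency = H/L = 2.0175/2.0600 = 97.9%.

97.9%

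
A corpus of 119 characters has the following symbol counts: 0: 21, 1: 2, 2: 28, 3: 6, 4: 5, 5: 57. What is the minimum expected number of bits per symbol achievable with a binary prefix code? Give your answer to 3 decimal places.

Probabilities are the counts divided by 119.
Repeatedly combine the two least-probable nodes; the expected code length is the sum of the merged weights.
merge 2/119 + 5/119 → 1/17
merge 6/119 + 1/17 → 13/119
merge 13/119 + 3/17 → 2/7
merge 4/17 + 2/7 → 62/119
merge 57/119 + 62/119 → 1
L = 1/17 + 13/119 + 2/7 + 62/119 + 1 = 235/119 ≈ 1.975 bits/symbol.

1.975 bits/symbol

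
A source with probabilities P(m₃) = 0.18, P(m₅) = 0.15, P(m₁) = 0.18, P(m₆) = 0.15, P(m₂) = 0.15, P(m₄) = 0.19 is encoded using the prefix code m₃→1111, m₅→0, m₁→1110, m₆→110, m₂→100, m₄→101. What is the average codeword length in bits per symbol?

3.06 bits/symbol

L̄ = Σ pᵢ·ℓᵢ = 0.18·4 + 0.15·1 + 0.18·4 + 0.15·3 + 0.15·3 + 0.19·3 = 3.06 bits/symbol.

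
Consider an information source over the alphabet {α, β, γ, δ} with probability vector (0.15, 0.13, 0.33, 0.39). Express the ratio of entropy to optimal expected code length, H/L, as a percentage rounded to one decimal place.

97.9%

Entropy H = −Σ p log₂ p ≈ 1.8508 bits.
Huffman merges: 13/100+3/20→7/25; 7/25+33/100→61/100; 39/100+61/100→1. L = 189/100 ≈ 1.8900.
Efficiency = H/L = 1.8508/1.8900 = 97.9%.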